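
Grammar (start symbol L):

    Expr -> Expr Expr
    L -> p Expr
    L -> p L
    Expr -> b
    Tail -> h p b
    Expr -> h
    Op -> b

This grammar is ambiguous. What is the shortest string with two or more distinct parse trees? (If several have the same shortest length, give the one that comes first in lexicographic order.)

length 2: no string has ≥2 trees
length 3: no string has ≥2 trees
length 4: p b b b has 2 parse trees

Two derivations of p b b b:
  L ⇒ p Expr ⇒ p Expr Expr ⇒ p Expr Expr Expr ⇒ p b Expr Expr ⇒ p b b Expr ⇒ p b b b
  L ⇒ p Expr ⇒ p Expr Expr ⇒ p b Expr ⇒ p b Expr Expr ⇒ p b b Expr ⇒ p b b b

p b b b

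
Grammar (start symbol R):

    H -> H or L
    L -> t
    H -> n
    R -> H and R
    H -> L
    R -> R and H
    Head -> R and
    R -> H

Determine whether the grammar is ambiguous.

Witness: n and n

Derivation 1: R ⇒ H and R ⇒ n and R ⇒ n and H ⇒ n and n
Derivation 2: R ⇒ R and H ⇒ H and H ⇒ n and H ⇒ n and n

Two distinct leftmost derivations for the same string.

Ambiguous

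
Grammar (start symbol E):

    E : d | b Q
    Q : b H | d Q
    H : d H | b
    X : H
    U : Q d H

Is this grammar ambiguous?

Only E, Q, H are reachable from E; ignoring the rest: Each reachable nonterminal has at most one production per leading terminal, and all productions are right-linear; the derivation is determined token-by-token.

Unambiguous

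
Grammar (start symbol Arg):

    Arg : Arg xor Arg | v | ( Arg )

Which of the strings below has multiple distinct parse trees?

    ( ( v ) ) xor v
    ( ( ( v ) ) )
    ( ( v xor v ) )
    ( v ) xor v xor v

( v ) xor v xor v

( ( v ) ) xor v: 1 tree
( ( ( v ) ) ): 1 tree
( ( v xor v ) ): 1 tree
( v ) xor v xor v: 2 trees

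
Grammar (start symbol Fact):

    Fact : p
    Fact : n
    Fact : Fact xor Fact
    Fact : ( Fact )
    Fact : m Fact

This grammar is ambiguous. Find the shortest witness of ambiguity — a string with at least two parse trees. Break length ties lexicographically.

m n xor n

length 1: no string has ≥2 trees
length 2: no string has ≥2 trees
length 3: no string has ≥2 trees
length 4: m n xor n has 2 parse trees

Two derivations of m n xor n:
  Fact ⇒ Fact xor Fact ⇒ m Fact xor Fact ⇒ m n xor Fact ⇒ m n xor n
  Fact ⇒ m Fact ⇒ m Fact xor Fact ⇒ m n xor Fact ⇒ m n xor n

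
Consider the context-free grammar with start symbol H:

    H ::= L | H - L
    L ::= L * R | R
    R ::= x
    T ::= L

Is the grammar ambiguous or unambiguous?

Only H, L, R are reachable from H; ignoring the rest: The grammar is stratified — H handles '-' (left-recursive), L handles '*', R atoms. Each operator has a fixed associativity and precedence level, so every string has one parse.

Unambiguous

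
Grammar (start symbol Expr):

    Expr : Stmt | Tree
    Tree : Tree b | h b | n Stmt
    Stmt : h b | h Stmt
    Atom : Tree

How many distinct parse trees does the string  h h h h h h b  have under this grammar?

Parse trees for h h h h h h b:
  [Expr [Stmt h [Stmt h [Stmt h [Stmt h [Stmt h [Stmt h b]]]]]]]

1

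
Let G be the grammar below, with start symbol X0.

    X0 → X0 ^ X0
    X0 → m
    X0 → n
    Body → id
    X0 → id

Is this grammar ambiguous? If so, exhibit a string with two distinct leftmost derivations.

Ambiguous

Witness: id ^ id ^ id

Derivation 1: X0 ⇒ X0 ^ X0 ⇒ X0 ^ X0 ^ X0 ⇒ id ^ X0 ^ X0 ⇒ id ^ id ^ X0 ⇒ id ^ id ^ id
Derivation 2: X0 ⇒ X0 ^ X0 ⇒ id ^ X0 ⇒ id ^ X0 ^ X0 ⇒ id ^ id ^ X0 ⇒ id ^ id ^ id

Two distinct leftmost derivations for the same string.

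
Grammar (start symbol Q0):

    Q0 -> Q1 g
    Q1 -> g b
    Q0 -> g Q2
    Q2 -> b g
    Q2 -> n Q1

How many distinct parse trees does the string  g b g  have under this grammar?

Parse trees for g b g:
  [Q0 [Q1 g b] g]
  [Q0 g [Q2 b g]]

2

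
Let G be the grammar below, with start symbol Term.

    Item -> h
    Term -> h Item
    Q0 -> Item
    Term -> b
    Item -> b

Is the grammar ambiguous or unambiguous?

(Q0 is unreachable from Term, so its rules don't affect L(Term).) Restricted to the reachable nonterminals, every rule has the form A → t or A → t B, and no two rules for the same A share a first terminal. The grammar encodes a DFA — one run per string.

Unambiguous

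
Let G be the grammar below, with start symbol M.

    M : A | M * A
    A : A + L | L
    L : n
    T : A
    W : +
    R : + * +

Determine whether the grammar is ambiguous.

(T, W, R are unreachable from M, so their rules don't affect L(M).) The grammar is stratified — M handles '*' (left-recursive), A handles '+', L atoms. Each operator has a fixed associativity and precedence level, so every string has one parse.

Unambiguous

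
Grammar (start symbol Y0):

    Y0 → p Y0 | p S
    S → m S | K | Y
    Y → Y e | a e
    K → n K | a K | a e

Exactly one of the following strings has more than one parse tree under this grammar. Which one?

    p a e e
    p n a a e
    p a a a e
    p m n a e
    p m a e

p m a e

p a e e: 1 tree
p n a a e: 1 tree
p a a a e: 1 tree
p m n a e: 1 tree
p m a e: 2 trees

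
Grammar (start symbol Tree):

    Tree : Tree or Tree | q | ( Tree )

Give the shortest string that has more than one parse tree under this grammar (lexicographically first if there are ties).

q or q or q

length 1: no string has ≥2 trees
length 3: no string has ≥2 trees
length 5: q or q or q has 2 parse trees

Two derivations of q or q or q:
  Tree ⇒ Tree or Tree ⇒ Tree or Tree or Tree ⇒ q or Tree or Tree ⇒ q or q or Tree ⇒ q or q or q
  Tree ⇒ Tree or Tree ⇒ q or Tree ⇒ q or Tree or Tree ⇒ q or q or Tree ⇒ q or q or q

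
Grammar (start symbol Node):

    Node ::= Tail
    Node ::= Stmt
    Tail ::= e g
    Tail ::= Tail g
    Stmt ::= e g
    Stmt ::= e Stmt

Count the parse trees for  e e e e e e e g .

Parse trees for e e e e e e e g:
  [Node [Stmt e [Stmt e [Stmt e [Stmt e [Stmt e [Stmt e [Stmt e g]]]]]]]]

1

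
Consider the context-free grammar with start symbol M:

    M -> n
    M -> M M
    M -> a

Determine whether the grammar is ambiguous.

Witness: a a a

Derivation 1: M ⇒ M M ⇒ M M M ⇒ a M M ⇒ a a M ⇒ a a a
Derivation 2: M ⇒ M M ⇒ a M ⇒ a M M ⇒ a a M ⇒ a a a

Two distinct leftmost derivations for the same string.

Ambiguous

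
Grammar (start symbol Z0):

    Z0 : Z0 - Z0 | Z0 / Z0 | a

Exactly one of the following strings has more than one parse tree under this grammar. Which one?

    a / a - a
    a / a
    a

a / a - a

a / a - a: 2 trees
a / a: 1 tree
a: 1 tree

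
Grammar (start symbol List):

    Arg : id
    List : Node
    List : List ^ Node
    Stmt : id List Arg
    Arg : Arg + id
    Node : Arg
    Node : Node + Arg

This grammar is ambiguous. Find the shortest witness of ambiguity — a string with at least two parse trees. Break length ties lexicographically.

length 1: no string has ≥2 trees
length 3: id + id has 2 parse trees

Two derivations of id + id:
  List ⇒ Node ⇒ Arg ⇒ Arg + id ⇒ id + id
  List ⇒ Node ⇒ Node + Arg ⇒ Arg + Arg ⇒ id + Arg ⇒ id + id

id + id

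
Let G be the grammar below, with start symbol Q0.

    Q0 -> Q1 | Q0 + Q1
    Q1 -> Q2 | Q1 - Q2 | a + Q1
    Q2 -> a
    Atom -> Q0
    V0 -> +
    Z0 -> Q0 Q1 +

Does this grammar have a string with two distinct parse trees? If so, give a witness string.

Ambiguous

Witness: a + a

Derivation 1: Q0 ⇒ Q1 ⇒ a + Q1 ⇒ a + Q2 ⇒ a + a
Derivation 2: Q0 ⇒ Q0 + Q1 ⇒ Q1 + Q1 ⇒ Q2 + Q1 ⇒ a + Q1 ⇒ a + Q2 ⇒ a + a

Two distinct leftmost derivations for the same string.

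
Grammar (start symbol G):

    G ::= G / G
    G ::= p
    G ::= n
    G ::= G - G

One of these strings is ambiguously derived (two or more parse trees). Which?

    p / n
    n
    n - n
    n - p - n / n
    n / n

p / n: 1 tree
n: 1 tree
n - n: 1 tree
n - p - n / n: 5 trees
n / n: 1 tree

n - p - n / n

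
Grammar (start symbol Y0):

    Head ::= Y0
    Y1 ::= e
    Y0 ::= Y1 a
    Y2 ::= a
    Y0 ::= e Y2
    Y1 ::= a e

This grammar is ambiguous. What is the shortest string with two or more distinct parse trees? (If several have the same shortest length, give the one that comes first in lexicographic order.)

e a

length 2: e a has 2 parse trees

Two derivations of e a:
  Y0 ⇒ Y1 a ⇒ e a
  Y0 ⇒ e Y2 ⇒ e a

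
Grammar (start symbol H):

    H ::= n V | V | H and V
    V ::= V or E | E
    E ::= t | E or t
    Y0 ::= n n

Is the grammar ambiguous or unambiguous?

Witness: t or t

Derivation 1: H ⇒ V ⇒ V or E ⇒ E or E ⇒ t or E ⇒ t or t
Derivation 2: H ⇒ V ⇒ E ⇒ E or t ⇒ t or t

Two distinct leftmost derivations for the same string.

Ambiguous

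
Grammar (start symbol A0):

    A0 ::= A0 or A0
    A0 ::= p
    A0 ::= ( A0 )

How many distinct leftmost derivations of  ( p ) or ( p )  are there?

1

Parse trees for ( p ) or ( p ):
  [A0 [A0 ( [A0 p] )] or [A0 ( [A0 p] )]]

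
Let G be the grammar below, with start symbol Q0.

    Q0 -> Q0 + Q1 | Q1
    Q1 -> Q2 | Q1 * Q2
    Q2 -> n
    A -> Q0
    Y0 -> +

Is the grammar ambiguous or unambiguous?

Unambiguous

Only Q0, Q1, Q2 are reachable from Q0; ignoring the rest: Q0 → Q0 + Q1 | Q1  ;  Q1 → Q1 * Q2 | Q2  — a left-associative chain with Q2 at the bottom. Each string factors uniquely by precedence.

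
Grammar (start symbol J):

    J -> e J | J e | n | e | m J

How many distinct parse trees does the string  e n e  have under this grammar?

Parse trees for e n e:
  [J e [J [J n] e]]
  [J [J e [J n]] e]

2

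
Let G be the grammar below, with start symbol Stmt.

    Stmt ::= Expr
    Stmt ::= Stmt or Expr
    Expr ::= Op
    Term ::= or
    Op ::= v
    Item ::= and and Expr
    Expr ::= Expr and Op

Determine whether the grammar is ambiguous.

Only Stmt, Expr, Op are reachable from Stmt; ignoring the rest: The grammar is stratified — Stmt handles 'or' (left-recursive), Expr handles 'and', Op atoms. Each operator has a fixed associativity and precedence level, so every string has one parse.

Unambiguous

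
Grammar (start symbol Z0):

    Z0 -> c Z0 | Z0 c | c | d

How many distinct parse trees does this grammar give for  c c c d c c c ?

20

Parse trees for c c c d c c c (showing first 6 of 20):
  [Z0 c [Z0 c [Z0 c [Z0 [Z0 [Z0 [Z0 d] c] c] c]]]]
  [Z0 c [Z0 c [Z0 [Z0 c [Z0 [Z0 [Z0 d] c] c]] c]]]
  [Z0 c [Z0 c [Z0 [Z0 [Z0 c [Z0 [Z0 d] c]] c] c]]]
  [Z0 c [Z0 c [Z0 [Z0 [Z0 [Z0 c [Z0 d]] c] c] c]]]
  [Z0 c [Z0 [Z0 c [Z0 c [Z0 [Z0 [Z0 d] c] c]]] c]]
  [Z0 c [Z0 [Z0 c [Z0 [Z0 c [Z0 [Z0 d] c]] c]] c]]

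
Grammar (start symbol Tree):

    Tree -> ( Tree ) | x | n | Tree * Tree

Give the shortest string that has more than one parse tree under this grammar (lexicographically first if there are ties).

length 1: no string has ≥2 trees
length 3: no string has ≥2 trees
length 5: n * n * n has 2 parse trees

Two derivations of n * n * n:
  Tree ⇒ Tree * Tree ⇒ n * Tree ⇒ n * Tree * Tree ⇒ n * n * Tree ⇒ n * n * n
  Tree ⇒ Tree * Tree ⇒ Tree * Tree * Tree ⇒ n * Tree * Tree ⇒ n * n * Tree ⇒ n * n * n

n * n * n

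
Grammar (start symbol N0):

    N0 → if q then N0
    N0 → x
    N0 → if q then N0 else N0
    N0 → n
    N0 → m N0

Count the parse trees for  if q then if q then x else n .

Parse trees for if q then if q then x else n:
  [N0 if q then [N0 if q then [N0 x] else [N0 n]]]
  [N0 if q then [N0 if q then [N0 x]] else [N0 n]]

2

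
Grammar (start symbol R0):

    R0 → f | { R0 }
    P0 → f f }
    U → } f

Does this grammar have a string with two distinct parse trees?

Unambiguous

Only R0 is reachable from R0; ignoring the rest: L(R0) is { openⁿ atom closeⁿ : n ≥ 0 }. The bracket depth fixes n, and the derivation is forced at every step.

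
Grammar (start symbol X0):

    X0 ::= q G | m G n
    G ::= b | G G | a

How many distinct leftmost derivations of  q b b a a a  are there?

Parse trees for q b b a a a (showing first 6 of 14):
  [X0 q [G [G b] [G [G b] [G [G a] [G [G a] [G a]]]]]]
  [X0 q [G [G b] [G [G b] [G [G [G a] [G a]] [G a]]]]]
  [X0 q [G [G b] [G [G [G b] [G a]] [G [G a] [G a]]]]]
  [X0 q [G [G b] [G [G [G b] [G [G a] [G a]]] [G a]]]]
  [X0 q [G [G b] [G [G [G [G b] [G a]] [G a]] [G a]]]]
  [X0 q [G [G [G b] [G b]] [G [G a] [G [G a] [G a]]]]]

14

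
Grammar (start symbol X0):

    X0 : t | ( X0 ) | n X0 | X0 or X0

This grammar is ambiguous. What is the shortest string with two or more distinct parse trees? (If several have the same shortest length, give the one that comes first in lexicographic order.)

length 1: no string has ≥2 trees
length 2: no string has ≥2 trees
length 3: no string has ≥2 trees
length 4: n t or t has 2 parse trees

Two derivations of n t or t:
  X0 ⇒ n X0 ⇒ n X0 or X0 ⇒ n t or X0 ⇒ n t or t
  X0 ⇒ X0 or X0 ⇒ n X0 or X0 ⇒ n t or X0 ⇒ n t or t

n t or t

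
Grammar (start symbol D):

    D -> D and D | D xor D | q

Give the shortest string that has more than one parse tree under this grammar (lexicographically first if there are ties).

length 1: no string has ≥2 trees
length 3: no string has ≥2 trees
length 5: q and q and q has 2 parse trees

Two derivations of q and q and q:
  D ⇒ D and D ⇒ D and D and D ⇒ q and D and D ⇒ q and q and D ⇒ q and q and q
  D ⇒ D and D ⇒ q and D ⇒ q and D and D ⇒ q and q and D ⇒ q and q and q

q and q and q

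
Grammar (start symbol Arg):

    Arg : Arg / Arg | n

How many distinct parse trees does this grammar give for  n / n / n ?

2

Parse trees for n / n / n:
  [Arg [Arg n] / [Arg [Arg n] / [Arg n]]]
  [Arg [Arg [Arg n] / [Arg n]] / [Arg n]]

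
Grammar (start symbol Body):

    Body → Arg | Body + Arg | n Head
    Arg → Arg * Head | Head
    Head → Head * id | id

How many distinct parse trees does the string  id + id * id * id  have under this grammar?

4

Parse trees for id + id * id * id:
  [Body [Body [Arg [Head id]]] + [Arg [Arg [Head id]] * [Head [Head id] * id]]]
  [Body [Body [Arg [Head id]]] + [Arg [Arg [Arg [Head id]] * [Head id]] * [Head id]]]
  [Body [Body [Arg [Head id]]] + [Arg [Arg [Head [Head id] * id]] * [Head id]]]
  [Body [Body [Arg [Head id]]] + [Arg [Head [Head [Head id] * id] * id]]]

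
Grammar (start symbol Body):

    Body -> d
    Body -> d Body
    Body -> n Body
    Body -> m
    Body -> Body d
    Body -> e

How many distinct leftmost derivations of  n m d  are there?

2

Parse trees for n m d:
  [Body n [Body [Body m] d]]
  [Body [Body n [Body m]] d]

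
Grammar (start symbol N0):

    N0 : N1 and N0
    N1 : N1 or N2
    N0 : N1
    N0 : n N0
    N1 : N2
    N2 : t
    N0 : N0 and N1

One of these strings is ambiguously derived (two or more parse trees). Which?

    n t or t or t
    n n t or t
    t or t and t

t or t and t

n t or t or t: 1 tree
n n t or t: 1 tree
t or t and t: 2 trees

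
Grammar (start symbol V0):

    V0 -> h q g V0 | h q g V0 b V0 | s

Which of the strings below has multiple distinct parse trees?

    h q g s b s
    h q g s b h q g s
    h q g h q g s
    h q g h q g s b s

h q g s b s: 1 tree
h q g s b h q g s: 1 tree
h q g h q g s: 1 tree
h q g h q g s b s: 2 trees

h q g h q g s b s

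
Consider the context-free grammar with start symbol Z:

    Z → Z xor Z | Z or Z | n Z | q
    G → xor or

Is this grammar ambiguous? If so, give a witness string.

Ambiguous

Witness: n q or q

Derivation 1: Z ⇒ Z or Z ⇒ n Z or Z ⇒ n q or Z ⇒ n q or q
Derivation 2: Z ⇒ n Z ⇒ n Z or Z ⇒ n q or Z ⇒ n q or q

Two distinct leftmost derivations for the same string.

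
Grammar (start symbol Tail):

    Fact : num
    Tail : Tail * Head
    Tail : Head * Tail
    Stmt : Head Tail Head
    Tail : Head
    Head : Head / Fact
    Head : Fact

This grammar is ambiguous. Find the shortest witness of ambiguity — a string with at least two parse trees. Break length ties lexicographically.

length 1: no string has ≥2 trees
length 3: num * num has 2 parse trees

Two derivations of num * num:
  Tail ⇒ Tail * Head ⇒ Head * Head ⇒ Fact * Head ⇒ num * Head ⇒ num * Fact ⇒ num * num
  Tail ⇒ Head * Tail ⇒ Fact * Tail ⇒ num * Tail ⇒ num * Head ⇒ num * Fact ⇒ num * num

num * num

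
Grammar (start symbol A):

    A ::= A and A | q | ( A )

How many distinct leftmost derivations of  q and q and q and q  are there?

5

Parse trees for q and q and q and q:
  [A [A q] and [A [A q] and [A [A q] and [A q]]]]
  [A [A q] and [A [A [A q] and [A q]] and [A q]]]
  [A [A [A q] and [A q]] and [A [A q] and [A q]]]
  [A [A [A q] and [A [A q] and [A q]]] and [A q]]
  [A [A [A [A q] and [A q]] and [A q]] and [A q]]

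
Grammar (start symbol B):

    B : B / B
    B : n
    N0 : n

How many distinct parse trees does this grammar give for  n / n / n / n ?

5

Parse trees for n / n / n / n:
  [B [B n] / [B [B n] / [B [B n] / [B n]]]]
  [B [B n] / [B [B [B n] / [B n]] / [B n]]]
  [B [B [B n] / [B n]] / [B [B n] / [B n]]]
  [B [B [B n] / [B [B n] / [B n]]] / [B n]]
  [B [B [B [B n] / [B n]] / [B n]] / [B n]]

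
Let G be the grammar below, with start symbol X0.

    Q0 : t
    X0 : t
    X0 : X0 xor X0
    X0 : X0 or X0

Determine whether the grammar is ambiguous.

Witness: t or t or t

Derivation 1: X0 ⇒ X0 or X0 ⇒ t or X0 ⇒ t or X0 or X0 ⇒ t or t or X0 ⇒ t or t or t
Derivation 2: X0 ⇒ X0 or X0 ⇒ X0 or X0 or X0 ⇒ t or X0 or X0 ⇒ t or t or X0 ⇒ t or t or t

Two distinct leftmost derivations for the same string.

Ambiguous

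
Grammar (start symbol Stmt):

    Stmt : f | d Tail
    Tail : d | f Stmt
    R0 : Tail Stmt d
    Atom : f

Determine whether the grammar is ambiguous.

Only Stmt, Tail are reachable from Stmt; ignoring the rest: Each reachable nonterminal has at most one production per leading terminal, and all productions are right-linear; the derivation is determined token-by-token.

Unambiguous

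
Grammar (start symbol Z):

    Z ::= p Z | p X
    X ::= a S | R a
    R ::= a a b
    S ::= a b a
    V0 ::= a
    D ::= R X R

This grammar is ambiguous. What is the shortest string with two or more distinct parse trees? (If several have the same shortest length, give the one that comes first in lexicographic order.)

p a a b a

length 5: p a a b a has 2 parse trees

Two derivations of p a a b a:
  Z ⇒ p X ⇒ p a S ⇒ p a a b a
  Z ⇒ p X ⇒ p R a ⇒ p a a b a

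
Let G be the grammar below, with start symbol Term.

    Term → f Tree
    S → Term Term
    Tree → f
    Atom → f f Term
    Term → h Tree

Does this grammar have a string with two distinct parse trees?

(Atom, S are unreachable from Term, so their rules don't affect L(Term).) Each reachable nonterminal has at most one production per leading terminal, and all productions are right-linear; the derivation is determined token-by-token.

Unambiguous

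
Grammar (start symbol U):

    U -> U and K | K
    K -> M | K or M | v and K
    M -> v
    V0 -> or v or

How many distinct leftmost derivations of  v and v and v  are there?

4

Parse trees for v and v and v:
  [U [U [K [M v]]] and [K v and [K [M v]]]]
  [U [U [U [K [M v]]] and [K [M v]]] and [K [M v]]]
  [U [U [K v and [K [M v]]]] and [K [M v]]]
  [U [K v and [K v and [K [M v]]]]]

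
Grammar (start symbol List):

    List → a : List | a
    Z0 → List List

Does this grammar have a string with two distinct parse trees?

Unambiguous

(Z0 is unreachable from List, so its rules don't affect L(List).) The reachable grammar is A → atom sep A | atom. Each atom is followed by either the separator (recurse) or end-of-string (stop) — no choice point.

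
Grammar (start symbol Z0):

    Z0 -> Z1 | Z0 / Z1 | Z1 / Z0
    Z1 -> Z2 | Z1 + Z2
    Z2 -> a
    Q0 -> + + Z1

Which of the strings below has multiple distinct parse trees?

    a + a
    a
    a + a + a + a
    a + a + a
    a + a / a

a + a / a

a + a: 1 tree
a: 1 tree
a + a + a + a: 1 tree
a + a + a: 1 tree
a + a / a: 2 trees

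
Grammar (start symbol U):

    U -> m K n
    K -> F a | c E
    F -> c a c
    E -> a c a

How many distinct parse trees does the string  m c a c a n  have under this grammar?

2

Parse trees for m c a c a n:
  [U m [K [F c a c] a] n]
  [U m [K c [E a c a]] n]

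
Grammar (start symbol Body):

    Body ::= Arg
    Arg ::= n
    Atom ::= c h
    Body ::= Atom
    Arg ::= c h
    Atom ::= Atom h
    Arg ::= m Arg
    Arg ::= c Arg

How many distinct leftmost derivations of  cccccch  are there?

Parse trees for cccccch:
  [Body [Arg c [Arg c [Arg c [Arg c [Arg c [Arg c h]]]]]]]

1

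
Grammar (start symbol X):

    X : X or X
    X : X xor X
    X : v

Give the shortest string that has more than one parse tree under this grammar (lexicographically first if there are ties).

length 1: no string has ≥2 trees
length 3: no string has ≥2 trees
length 5: v or v or v has 2 parse trees

Two derivations of v or v or v:
  X ⇒ X or X ⇒ X or X or X ⇒ v or X or X ⇒ v or v or X ⇒ v or v or v
  X ⇒ X or X ⇒ v or X ⇒ v or X or X ⇒ v or v or X ⇒ v or v or v

v or v or v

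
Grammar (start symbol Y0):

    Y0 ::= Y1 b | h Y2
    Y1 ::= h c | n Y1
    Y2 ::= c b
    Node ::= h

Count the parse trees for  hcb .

2

Parse trees for hcb:
  [Y0 [Y1 h c] b]
  [Y0 h [Y2 c b]]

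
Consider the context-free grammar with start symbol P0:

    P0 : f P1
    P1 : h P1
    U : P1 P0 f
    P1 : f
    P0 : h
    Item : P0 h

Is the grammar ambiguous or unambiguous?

Unambiguous

Only P0, P1 are reachable from P0; ignoring the rest: Each reachable nonterminal has at most one production per leading terminal, and all productions are right-linear; the derivation is determined token-by-token.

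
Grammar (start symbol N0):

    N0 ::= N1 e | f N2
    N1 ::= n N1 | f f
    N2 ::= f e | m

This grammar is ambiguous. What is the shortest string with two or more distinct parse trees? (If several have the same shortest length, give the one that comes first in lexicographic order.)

f f e

length 2: no string has ≥2 trees
length 3: f f e has 2 parse trees

Two derivations of f f e:
  N0 ⇒ N1 e ⇒ f f e
  N0 ⇒ f N2 ⇒ f f e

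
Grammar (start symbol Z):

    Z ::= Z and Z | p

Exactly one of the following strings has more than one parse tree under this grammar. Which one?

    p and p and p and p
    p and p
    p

p and p and p and p

p and p and p and p: 5 trees
p and p: 1 tree
p: 1 tree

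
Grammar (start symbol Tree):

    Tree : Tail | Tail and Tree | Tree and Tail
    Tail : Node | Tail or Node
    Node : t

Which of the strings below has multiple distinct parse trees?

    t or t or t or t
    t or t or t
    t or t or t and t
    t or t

t or t or t and t

t or t or t or t: 1 tree
t or t or t: 1 tree
t or t or t and t: 2 trees
t or t: 1 tree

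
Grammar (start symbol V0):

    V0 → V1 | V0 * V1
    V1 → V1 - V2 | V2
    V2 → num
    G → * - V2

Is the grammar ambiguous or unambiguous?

(G is unreachable from V0, so its rules don't affect L(V0).) This is a standard precedence ladder (V0 over V1 over V2), with each level left-recursive on its own operator ('*' at V0, '-' at V1). That structure is LR(1), hence unambiguous.

Unambiguous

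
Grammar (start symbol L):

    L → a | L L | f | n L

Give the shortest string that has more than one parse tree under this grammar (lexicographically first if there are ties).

length 1: no string has ≥2 trees
length 2: no string has ≥2 trees
length 3: a a a has 2 parse trees

Two derivations of a a a:
  L ⇒ L L ⇒ a L ⇒ a L L ⇒ a a L ⇒ a a a
  L ⇒ L L ⇒ L L L ⇒ a L L ⇒ a a L ⇒ a a a

a a a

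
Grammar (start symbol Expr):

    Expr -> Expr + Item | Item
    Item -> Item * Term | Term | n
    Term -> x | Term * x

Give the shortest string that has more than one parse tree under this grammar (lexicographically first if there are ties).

length 1: no string has ≥2 trees
length 3: x * x has 2 parse trees

Two derivations of x * x:
  Expr ⇒ Item ⇒ Item * Term ⇒ Term * Term ⇒ x * Term ⇒ x * x
  Expr ⇒ Item ⇒ Term ⇒ Term * x ⇒ x * x

x * x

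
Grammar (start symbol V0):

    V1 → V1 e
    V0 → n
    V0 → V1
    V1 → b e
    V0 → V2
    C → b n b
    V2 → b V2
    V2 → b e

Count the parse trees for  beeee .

1

Parse trees for beeee:
  [V0 [V1 [V1 [V1 [V1 b e] e] e] e]]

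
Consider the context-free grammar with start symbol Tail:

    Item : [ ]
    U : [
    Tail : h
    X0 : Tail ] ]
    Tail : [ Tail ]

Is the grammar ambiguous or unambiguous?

Unambiguous

(X0, Item, U are unreachable from Tail, so their rules don't affect L(Tail).) Each string is a nest of matched brackets around a single atom. An opening bracket forces the recursive rule; an atom forces the base rule.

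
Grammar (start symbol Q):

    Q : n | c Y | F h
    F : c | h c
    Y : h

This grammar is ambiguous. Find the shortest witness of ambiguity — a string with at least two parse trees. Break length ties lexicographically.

c h

length 1: no string has ≥2 trees
length 2: c h has 2 parse trees

Two derivations of c h:
  Q ⇒ c Y ⇒ c h
  Q ⇒ F h ⇒ c h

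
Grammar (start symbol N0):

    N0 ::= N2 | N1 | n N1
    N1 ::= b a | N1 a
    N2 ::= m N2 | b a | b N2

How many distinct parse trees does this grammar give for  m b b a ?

Parse trees for m b b a:
  [N0 [N2 m [N2 b [N2 b a]]]]

1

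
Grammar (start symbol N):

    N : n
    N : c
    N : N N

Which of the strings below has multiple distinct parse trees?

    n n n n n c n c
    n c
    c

n n n n n c n c: 429 trees
n c: 1 tree
c: 1 tree

n n n n n c n c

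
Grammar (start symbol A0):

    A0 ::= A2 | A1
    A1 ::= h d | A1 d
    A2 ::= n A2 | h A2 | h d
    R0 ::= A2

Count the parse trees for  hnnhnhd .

Parse trees for hnnhnhd:
  [A0 [A2 h [A2 n [A2 n [A2 h [A2 n [A2 h d]]]]]]]

1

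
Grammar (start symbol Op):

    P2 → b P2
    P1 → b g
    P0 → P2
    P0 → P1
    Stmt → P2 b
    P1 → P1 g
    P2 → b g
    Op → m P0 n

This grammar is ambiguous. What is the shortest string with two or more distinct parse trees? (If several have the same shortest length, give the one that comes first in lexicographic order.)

m b g n

length 4: m b g n has 2 parse trees

Two derivations of m b g n:
  Op ⇒ m P0 n ⇒ m P2 n ⇒ m b g n
  Op ⇒ m P0 n ⇒ m P1 n ⇒ m b g n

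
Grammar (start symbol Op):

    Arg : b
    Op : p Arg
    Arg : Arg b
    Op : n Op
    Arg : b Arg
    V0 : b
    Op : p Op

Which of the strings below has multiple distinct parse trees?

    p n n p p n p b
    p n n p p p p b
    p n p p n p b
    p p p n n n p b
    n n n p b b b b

n n n p b b b b

p n n p p n p b: 1 tree
p n n p p p p b: 1 tree
p n p p n p b: 1 tree
p p p n n n p b: 1 tree
n n n p b b b b: 8 trees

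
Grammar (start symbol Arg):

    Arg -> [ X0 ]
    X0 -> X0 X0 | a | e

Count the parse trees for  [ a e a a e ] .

14

Parse trees for [ a e a a e ] (showing first 6 of 14):
  [Arg [ [X0 [X0 a] [X0 [X0 e] [X0 [X0 a] [X0 [X0 a] [X0 e]]]]] ]]
  [Arg [ [X0 [X0 a] [X0 [X0 e] [X0 [X0 [X0 a] [X0 a]] [X0 e]]]] ]]
  [Arg [ [X0 [X0 a] [X0 [X0 [X0 e] [X0 a]] [X0 [X0 a] [X0 e]]]] ]]
  [Arg [ [X0 [X0 a] [X0 [X0 [X0 e] [X0 [X0 a] [X0 a]]] [X0 e]]] ]]
  [Arg [ [X0 [X0 a] [X0 [X0 [X0 [X0 e] [X0 a]] [X0 a]] [X0 e]]] ]]
  [Arg [ [X0 [X0 [X0 a] [X0 e]] [X0 [X0 a] [X0 [X0 a] [X0 e]]]] ]]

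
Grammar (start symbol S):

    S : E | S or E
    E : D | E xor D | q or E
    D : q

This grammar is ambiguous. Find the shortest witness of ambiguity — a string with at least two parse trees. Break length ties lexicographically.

q or q

length 1: no string has ≥2 trees
length 3: q or q has 2 parse trees

Two derivations of q or q:
  S ⇒ E ⇒ q or E ⇒ q or D ⇒ q or q
  S ⇒ S or E ⇒ E or E ⇒ D or E ⇒ q or E ⇒ q or D ⇒ q or q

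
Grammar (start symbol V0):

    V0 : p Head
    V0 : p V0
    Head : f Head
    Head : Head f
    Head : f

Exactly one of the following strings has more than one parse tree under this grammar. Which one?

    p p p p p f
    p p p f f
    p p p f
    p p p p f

p p p p p f: 1 tree
p p p f f: 2 trees
p p p f: 1 tree
p p p p f: 1 tree

p p p f f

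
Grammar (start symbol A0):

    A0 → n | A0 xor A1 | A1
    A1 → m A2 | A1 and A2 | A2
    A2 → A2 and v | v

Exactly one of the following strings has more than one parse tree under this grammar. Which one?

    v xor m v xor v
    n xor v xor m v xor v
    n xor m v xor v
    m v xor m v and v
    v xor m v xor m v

m v xor m v and v

v xor m v xor v: 1 tree
n xor v xor m v xor v: 1 tree
n xor m v xor v: 1 tree
m v xor m v and v: 2 trees
v xor m v xor m v: 1 tree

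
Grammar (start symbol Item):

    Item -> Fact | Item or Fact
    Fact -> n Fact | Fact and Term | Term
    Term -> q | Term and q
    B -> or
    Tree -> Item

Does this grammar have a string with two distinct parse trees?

Ambiguous

Witness: q and q

Derivation 1: Item ⇒ Fact ⇒ Fact and Term ⇒ Term and Term ⇒ q and Term ⇒ q and q
Derivation 2: Item ⇒ Fact ⇒ Term ⇒ Term and q ⇒ q and q

Two distinct leftmost derivations for the same string.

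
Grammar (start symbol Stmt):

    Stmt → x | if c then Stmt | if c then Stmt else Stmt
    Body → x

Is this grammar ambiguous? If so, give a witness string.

Ambiguous

Witness: if c then if c then x else x

Derivation 1: Stmt ⇒ if c then Stmt ⇒ if c then if c then Stmt else Stmt ⇒ if c then if c then x else Stmt ⇒ if c then if c then x else x
Derivation 2: Stmt ⇒ if c then Stmt else Stmt ⇒ if c then if c then Stmt else Stmt ⇒ if c then if c then x else Stmt ⇒ if c then if c then x else x

Two distinct leftmost derivations for the same string.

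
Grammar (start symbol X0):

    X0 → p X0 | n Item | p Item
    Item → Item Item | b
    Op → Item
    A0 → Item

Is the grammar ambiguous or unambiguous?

Ambiguous

Witness: n b b b

Derivation 1: X0 ⇒ n Item ⇒ n Item Item ⇒ n Item Item Item ⇒ n b Item Item ⇒ n b b Item ⇒ n b b b
Derivation 2: X0 ⇒ n Item ⇒ n Item Item ⇒ n b Item ⇒ n b Item Item ⇒ n b b Item ⇒ n b b b

Two distinct leftmost derivations for the same string.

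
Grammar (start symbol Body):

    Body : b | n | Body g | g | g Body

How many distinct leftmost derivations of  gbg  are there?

Parse trees for gbg:
  [Body [Body g [Body b]] g]
  [Body g [Body [Body b] g]]

2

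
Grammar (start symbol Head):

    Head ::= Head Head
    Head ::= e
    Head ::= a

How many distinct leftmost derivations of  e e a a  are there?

5

Parse trees for e e a a:
  [Head [Head e] [Head [Head e] [Head [Head a] [Head a]]]]
  [Head [Head e] [Head [Head [Head e] [Head a]] [Head a]]]
  [Head [Head [Head e] [Head e]] [Head [Head a] [Head a]]]
  [Head [Head [Head e] [Head [Head e] [Head a]]] [Head a]]
  [Head [Head [Head [Head e] [Head e]] [Head a]] [Head a]]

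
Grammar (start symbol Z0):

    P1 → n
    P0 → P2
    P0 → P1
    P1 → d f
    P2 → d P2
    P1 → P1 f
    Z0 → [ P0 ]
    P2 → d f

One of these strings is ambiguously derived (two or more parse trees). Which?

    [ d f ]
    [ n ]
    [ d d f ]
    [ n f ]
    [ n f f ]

[ d f ]

[ d f ]: 2 trees
[ n ]: 1 tree
[ d d f ]: 1 tree
[ n f ]: 1 tree
[ n f f ]: 1 tree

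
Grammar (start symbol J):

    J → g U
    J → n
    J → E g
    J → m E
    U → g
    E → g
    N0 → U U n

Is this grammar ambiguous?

Ambiguous

Witness: g g

Derivation 1: J ⇒ g U ⇒ g g
Derivation 2: J ⇒ E g ⇒ g g

Two distinct leftmost derivations for the same string.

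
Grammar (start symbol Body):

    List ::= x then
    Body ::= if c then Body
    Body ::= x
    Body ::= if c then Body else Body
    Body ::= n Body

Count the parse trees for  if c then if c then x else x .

2

Parse trees for if c then if c then x else x:
  [Body if c then [Body if c then [Body x] else [Body x]]]
  [Body if c then [Body if c then [Body x]] else [Body x]]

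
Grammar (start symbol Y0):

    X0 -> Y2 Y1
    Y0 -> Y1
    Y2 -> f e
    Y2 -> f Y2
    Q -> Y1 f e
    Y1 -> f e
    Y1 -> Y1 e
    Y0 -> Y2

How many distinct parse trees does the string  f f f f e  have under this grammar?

1

Parse trees for f f f f e:
  [Y0 [Y2 f [Y2 f [Y2 f [Y2 f e]]]]]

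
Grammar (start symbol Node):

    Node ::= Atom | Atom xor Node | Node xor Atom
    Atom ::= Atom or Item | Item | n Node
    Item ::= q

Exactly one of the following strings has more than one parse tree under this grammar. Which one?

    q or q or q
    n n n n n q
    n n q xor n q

q or q or q: 1 tree
n n n n n q: 1 tree
n n q xor n q: 6 trees

n n q xor n q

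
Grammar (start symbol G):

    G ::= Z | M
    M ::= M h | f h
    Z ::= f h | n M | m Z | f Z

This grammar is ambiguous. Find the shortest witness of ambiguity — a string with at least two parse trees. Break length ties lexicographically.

f h

length 2: f h has 2 parse trees

Two derivations of f h:
  G ⇒ Z ⇒ f h
  G ⇒ M ⇒ f h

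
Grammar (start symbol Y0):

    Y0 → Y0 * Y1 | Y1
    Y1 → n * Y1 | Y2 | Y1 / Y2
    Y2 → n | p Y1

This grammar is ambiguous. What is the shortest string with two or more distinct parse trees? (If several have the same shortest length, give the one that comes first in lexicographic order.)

length 1: no string has ≥2 trees
length 2: no string has ≥2 trees
length 3: n * n has 2 parse trees

Two derivations of n * n:
  Y0 ⇒ Y0 * Y1 ⇒ Y1 * Y1 ⇒ Y2 * Y1 ⇒ n * Y1 ⇒ n * Y2 ⇒ n * n
  Y0 ⇒ Y1 ⇒ n * Y1 ⇒ n * Y2 ⇒ n * n

n * n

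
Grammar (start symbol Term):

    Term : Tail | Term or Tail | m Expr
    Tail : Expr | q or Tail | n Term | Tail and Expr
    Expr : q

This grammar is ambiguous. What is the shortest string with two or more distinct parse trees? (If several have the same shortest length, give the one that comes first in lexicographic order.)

q or q

length 1: no string has ≥2 trees
length 2: no string has ≥2 trees
length 3: q or q has 2 parse trees

Two derivations of q or q:
  Term ⇒ Tail ⇒ q or Tail ⇒ q or Expr ⇒ q or q
  Term ⇒ Term or Tail ⇒ Tail or Tail ⇒ Expr or Tail ⇒ q or Tail ⇒ q or Expr ⇒ q or q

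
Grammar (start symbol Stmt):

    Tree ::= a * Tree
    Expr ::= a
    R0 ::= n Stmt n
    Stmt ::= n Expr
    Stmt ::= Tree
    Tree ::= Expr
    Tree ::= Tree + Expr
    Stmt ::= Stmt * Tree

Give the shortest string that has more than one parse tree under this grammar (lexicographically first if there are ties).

a * a

length 1: no string has ≥2 trees
length 2: no string has ≥2 trees
length 3: a * a has 2 parse trees

Two derivations of a * a:
  Stmt ⇒ Tree ⇒ a * Tree ⇒ a * Expr ⇒ a * a
  Stmt ⇒ Stmt * Tree ⇒ Tree * Tree ⇒ Expr * Tree ⇒ a * Tree ⇒ a * Expr ⇒ a * a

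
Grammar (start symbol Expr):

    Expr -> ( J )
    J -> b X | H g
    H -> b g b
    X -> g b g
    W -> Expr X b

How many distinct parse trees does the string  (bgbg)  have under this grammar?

2

Parse trees for (bgbg):
  [Expr ( [J b [X g b g]] )]
  [Expr ( [J [H b g b] g] )]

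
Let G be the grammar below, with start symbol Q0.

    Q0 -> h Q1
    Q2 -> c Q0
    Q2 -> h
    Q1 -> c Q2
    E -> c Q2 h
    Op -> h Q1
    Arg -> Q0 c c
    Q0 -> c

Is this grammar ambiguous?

Only Q0, Q1, Q2 are reachable from Q0; ignoring the rest: The reachable rules are right-linear with at most one rule per (nonterminal, next-terminal) pair. Each input token forces the next rule, so parsing is deterministic.

Unambiguous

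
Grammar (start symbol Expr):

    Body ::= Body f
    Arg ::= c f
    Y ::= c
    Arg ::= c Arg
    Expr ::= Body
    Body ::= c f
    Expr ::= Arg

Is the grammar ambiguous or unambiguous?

Ambiguous

Witness: c f

Derivation 1: Expr ⇒ Body ⇒ c f
Derivation 2: Expr ⇒ Arg ⇒ c f

Two distinct leftmost derivations for the same string.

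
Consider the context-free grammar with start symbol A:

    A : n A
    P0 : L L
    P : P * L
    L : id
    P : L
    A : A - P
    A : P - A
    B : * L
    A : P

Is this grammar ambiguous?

Ambiguous

Witness: id - id

Derivation 1: A ⇒ A - P ⇒ P - P ⇒ L - P ⇒ id - P ⇒ id - L ⇒ id - id
Derivation 2: A ⇒ P - A ⇒ L - A ⇒ id - A ⇒ id - P ⇒ id - L ⇒ id - id

Two distinct leftmost derivations for the same string.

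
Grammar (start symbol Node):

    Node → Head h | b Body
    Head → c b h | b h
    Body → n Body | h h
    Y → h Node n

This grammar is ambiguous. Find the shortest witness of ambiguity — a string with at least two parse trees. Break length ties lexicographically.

b h h

length 3: b h h has 2 parse trees

Two derivations of b h h:
  Node ⇒ Head h ⇒ b h h
  Node ⇒ b Body ⇒ b h h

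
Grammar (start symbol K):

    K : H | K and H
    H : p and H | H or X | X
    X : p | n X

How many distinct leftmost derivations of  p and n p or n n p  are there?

Parse trees for p and n p or n n p:
  [K [H p and [H [H [X n [X p]]] or [X n [X n [X p]]]]]]
  [K [H [H p and [H [X n [X p]]]] or [X n [X n [X p]]]]]
  [K [K [H [X p]]] and [H [H [X n [X p]]] or [X n [X n [X p]]]]]

3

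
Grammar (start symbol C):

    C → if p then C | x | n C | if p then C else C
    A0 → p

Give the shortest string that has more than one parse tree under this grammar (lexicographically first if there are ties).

if p then if p then x else x

length 1: no string has ≥2 trees
length 2: no string has ≥2 trees
length 3: no string has ≥2 trees
length 4: no string has ≥2 trees
length 5: no string has ≥2 trees
length 6: no string has ≥2 trees
length 7: no string has ≥2 trees
length 8: no string has ≥2 trees
length 9: if p then if p then x else x has 2 parse trees

Two derivations of if p then if p then x else x:
  C ⇒ if p then C ⇒ if p then if p then C else C ⇒ if p then if p then x else C ⇒ if p then if p then x else x
  C ⇒ if p then C else C ⇒ if p then if p then C else C ⇒ if p then if p then x else C ⇒ if p then if p then x else x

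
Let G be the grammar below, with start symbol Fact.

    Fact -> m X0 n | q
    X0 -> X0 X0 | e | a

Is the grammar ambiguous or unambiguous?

Ambiguous

Witness: m a a a n

Derivation 1: Fact ⇒ m X0 n ⇒ m X0 X0 n ⇒ m X0 X0 X0 n ⇒ m a X0 X0 n ⇒ m a a X0 n ⇒ m a a a n
Derivation 2: Fact ⇒ m X0 n ⇒ m X0 X0 n ⇒ m a X0 n ⇒ m a X0 X0 n ⇒ m a a X0 n ⇒ m a a a n

Two distinct leftmost derivations for the same string.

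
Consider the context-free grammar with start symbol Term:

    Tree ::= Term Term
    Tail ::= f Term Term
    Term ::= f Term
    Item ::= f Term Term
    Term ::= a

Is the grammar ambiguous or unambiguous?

Unambiguous

(Tree, Item, Tail are unreachable from Term, so their rules don't affect L(Term).) Restricted to the reachable nonterminals, every rule has the form A → t or A → t B, and no two rules for the same A share a first terminal. The grammar encodes a DFA — one run per string.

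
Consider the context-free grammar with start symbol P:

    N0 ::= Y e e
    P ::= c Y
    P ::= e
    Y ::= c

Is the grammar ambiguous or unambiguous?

Unambiguous

Only P, Y are reachable from P; ignoring the rest: Each reachable nonterminal has at most one production per leading terminal, and all productions are right-linear; the derivation is determined token-by-token.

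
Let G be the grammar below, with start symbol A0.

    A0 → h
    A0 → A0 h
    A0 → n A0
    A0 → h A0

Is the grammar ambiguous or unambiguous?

Ambiguous

Witness: h h

Derivation 1: A0 ⇒ A0 h ⇒ h h
Derivation 2: A0 ⇒ h A0 ⇒ h h

Two distinct leftmost derivations for the same string.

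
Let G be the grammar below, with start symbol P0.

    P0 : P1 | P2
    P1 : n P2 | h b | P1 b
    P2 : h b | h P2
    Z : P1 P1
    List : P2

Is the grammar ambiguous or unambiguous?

Witness: h b

Derivation 1: P0 ⇒ P1 ⇒ h b
Derivation 2: P0 ⇒ P2 ⇒ h b

Two distinct leftmost derivations for the same string.

Ambiguous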